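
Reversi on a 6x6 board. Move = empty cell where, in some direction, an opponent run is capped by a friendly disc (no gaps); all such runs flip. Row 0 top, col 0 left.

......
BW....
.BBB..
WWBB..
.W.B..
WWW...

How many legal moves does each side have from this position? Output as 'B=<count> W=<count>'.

Answer: B=4 W=5

Derivation:
-- B to move --
(0,0): flips 1 -> legal
(0,1): flips 1 -> legal
(0,2): no bracket -> illegal
(1,2): flips 1 -> legal
(2,0): no bracket -> illegal
(4,0): flips 1 -> legal
(4,2): no bracket -> illegal
(5,3): no bracket -> illegal
B mobility = 4
-- W to move --
(0,0): no bracket -> illegal
(0,1): no bracket -> illegal
(1,2): flips 1 -> legal
(1,3): flips 1 -> legal
(1,4): flips 2 -> legal
(2,0): no bracket -> illegal
(2,4): no bracket -> illegal
(3,4): flips 3 -> legal
(4,2): no bracket -> illegal
(4,4): flips 2 -> legal
(5,3): no bracket -> illegal
(5,4): no bracket -> illegal
W mobility = 5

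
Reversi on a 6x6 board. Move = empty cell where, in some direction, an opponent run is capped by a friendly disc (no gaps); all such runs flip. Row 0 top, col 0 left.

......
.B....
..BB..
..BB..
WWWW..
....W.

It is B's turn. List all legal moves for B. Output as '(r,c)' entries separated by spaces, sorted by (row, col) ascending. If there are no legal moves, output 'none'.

(3,0): no bracket -> illegal
(3,1): no bracket -> illegal
(3,4): no bracket -> illegal
(4,4): no bracket -> illegal
(4,5): no bracket -> illegal
(5,0): flips 1 -> legal
(5,1): flips 1 -> legal
(5,2): flips 1 -> legal
(5,3): flips 1 -> legal
(5,5): no bracket -> illegal

Answer: (5,0) (5,1) (5,2) (5,3)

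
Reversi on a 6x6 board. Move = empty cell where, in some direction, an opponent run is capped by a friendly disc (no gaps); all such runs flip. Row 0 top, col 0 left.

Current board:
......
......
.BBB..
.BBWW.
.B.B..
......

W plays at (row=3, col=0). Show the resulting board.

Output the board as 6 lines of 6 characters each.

Place W at (3,0); scan 8 dirs for brackets.
Dir NW: edge -> no flip
Dir N: first cell '.' (not opp) -> no flip
Dir NE: opp run (2,1), next='.' -> no flip
Dir W: edge -> no flip
Dir E: opp run (3,1) (3,2) capped by W -> flip
Dir SW: edge -> no flip
Dir S: first cell '.' (not opp) -> no flip
Dir SE: opp run (4,1), next='.' -> no flip
All flips: (3,1) (3,2)

Answer: ......
......
.BBB..
WWWWW.
.B.B..
......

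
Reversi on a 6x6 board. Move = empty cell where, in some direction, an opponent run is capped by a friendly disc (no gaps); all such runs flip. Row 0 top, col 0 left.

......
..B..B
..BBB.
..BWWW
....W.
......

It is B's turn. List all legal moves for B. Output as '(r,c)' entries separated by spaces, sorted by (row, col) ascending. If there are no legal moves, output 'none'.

Answer: (4,2) (4,3) (4,5) (5,4) (5,5)

Derivation:
(2,5): no bracket -> illegal
(4,2): flips 1 -> legal
(4,3): flips 1 -> legal
(4,5): flips 1 -> legal
(5,3): no bracket -> illegal
(5,4): flips 2 -> legal
(5,5): flips 2 -> legal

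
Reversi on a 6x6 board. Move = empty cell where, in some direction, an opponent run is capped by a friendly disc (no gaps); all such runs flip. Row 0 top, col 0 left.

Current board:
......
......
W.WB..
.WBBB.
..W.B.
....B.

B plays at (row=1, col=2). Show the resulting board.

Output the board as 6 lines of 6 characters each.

Place B at (1,2); scan 8 dirs for brackets.
Dir NW: first cell '.' (not opp) -> no flip
Dir N: first cell '.' (not opp) -> no flip
Dir NE: first cell '.' (not opp) -> no flip
Dir W: first cell '.' (not opp) -> no flip
Dir E: first cell '.' (not opp) -> no flip
Dir SW: first cell '.' (not opp) -> no flip
Dir S: opp run (2,2) capped by B -> flip
Dir SE: first cell 'B' (not opp) -> no flip
All flips: (2,2)

Answer: ......
..B...
W.BB..
.WBBB.
..W.B.
....B.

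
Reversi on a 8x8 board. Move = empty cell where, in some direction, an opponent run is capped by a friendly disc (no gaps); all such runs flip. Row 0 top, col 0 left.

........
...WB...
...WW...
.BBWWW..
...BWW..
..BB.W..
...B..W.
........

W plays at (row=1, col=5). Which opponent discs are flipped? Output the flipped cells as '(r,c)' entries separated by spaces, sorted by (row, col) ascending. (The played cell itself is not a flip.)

Dir NW: first cell '.' (not opp) -> no flip
Dir N: first cell '.' (not opp) -> no flip
Dir NE: first cell '.' (not opp) -> no flip
Dir W: opp run (1,4) capped by W -> flip
Dir E: first cell '.' (not opp) -> no flip
Dir SW: first cell 'W' (not opp) -> no flip
Dir S: first cell '.' (not opp) -> no flip
Dir SE: first cell '.' (not opp) -> no flip

Answer: (1,4)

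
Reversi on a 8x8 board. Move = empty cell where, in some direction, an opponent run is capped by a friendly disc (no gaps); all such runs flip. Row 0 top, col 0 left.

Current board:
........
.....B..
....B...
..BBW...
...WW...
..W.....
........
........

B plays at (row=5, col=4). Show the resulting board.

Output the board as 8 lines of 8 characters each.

Place B at (5,4); scan 8 dirs for brackets.
Dir NW: opp run (4,3) capped by B -> flip
Dir N: opp run (4,4) (3,4) capped by B -> flip
Dir NE: first cell '.' (not opp) -> no flip
Dir W: first cell '.' (not opp) -> no flip
Dir E: first cell '.' (not opp) -> no flip
Dir SW: first cell '.' (not opp) -> no flip
Dir S: first cell '.' (not opp) -> no flip
Dir SE: first cell '.' (not opp) -> no flip
All flips: (3,4) (4,3) (4,4)

Answer: ........
.....B..
....B...
..BBB...
...BB...
..W.B...
........
........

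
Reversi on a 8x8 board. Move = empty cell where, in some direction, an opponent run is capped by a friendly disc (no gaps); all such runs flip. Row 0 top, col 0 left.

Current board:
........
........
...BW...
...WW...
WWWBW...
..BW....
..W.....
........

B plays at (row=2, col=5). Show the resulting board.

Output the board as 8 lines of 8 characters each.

Place B at (2,5); scan 8 dirs for brackets.
Dir NW: first cell '.' (not opp) -> no flip
Dir N: first cell '.' (not opp) -> no flip
Dir NE: first cell '.' (not opp) -> no flip
Dir W: opp run (2,4) capped by B -> flip
Dir E: first cell '.' (not opp) -> no flip
Dir SW: opp run (3,4) capped by B -> flip
Dir S: first cell '.' (not opp) -> no flip
Dir SE: first cell '.' (not opp) -> no flip
All flips: (2,4) (3,4)

Answer: ........
........
...BBB..
...WB...
WWWBW...
..BW....
..W.....
........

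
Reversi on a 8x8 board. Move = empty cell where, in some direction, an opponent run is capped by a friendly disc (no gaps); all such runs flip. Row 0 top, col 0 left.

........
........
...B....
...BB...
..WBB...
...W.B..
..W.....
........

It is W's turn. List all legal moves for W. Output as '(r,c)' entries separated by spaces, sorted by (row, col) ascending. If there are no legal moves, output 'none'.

(1,2): no bracket -> illegal
(1,3): flips 3 -> legal
(1,4): no bracket -> illegal
(2,2): no bracket -> illegal
(2,4): flips 1 -> legal
(2,5): no bracket -> illegal
(3,2): no bracket -> illegal
(3,5): flips 1 -> legal
(4,5): flips 2 -> legal
(4,6): no bracket -> illegal
(5,2): no bracket -> illegal
(5,4): no bracket -> illegal
(5,6): no bracket -> illegal
(6,4): no bracket -> illegal
(6,5): no bracket -> illegal
(6,6): no bracket -> illegal

Answer: (1,3) (2,4) (3,5) (4,5)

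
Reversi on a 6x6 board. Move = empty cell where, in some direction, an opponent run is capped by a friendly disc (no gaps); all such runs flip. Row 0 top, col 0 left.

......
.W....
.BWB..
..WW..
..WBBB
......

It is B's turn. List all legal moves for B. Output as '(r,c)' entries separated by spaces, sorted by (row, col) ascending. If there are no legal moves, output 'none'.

Answer: (0,0) (0,1) (4,1)

Derivation:
(0,0): flips 3 -> legal
(0,1): flips 1 -> legal
(0,2): no bracket -> illegal
(1,0): no bracket -> illegal
(1,2): no bracket -> illegal
(1,3): no bracket -> illegal
(2,0): no bracket -> illegal
(2,4): no bracket -> illegal
(3,1): no bracket -> illegal
(3,4): no bracket -> illegal
(4,1): flips 2 -> legal
(5,1): no bracket -> illegal
(5,2): no bracket -> illegal
(5,3): no bracket -> illegal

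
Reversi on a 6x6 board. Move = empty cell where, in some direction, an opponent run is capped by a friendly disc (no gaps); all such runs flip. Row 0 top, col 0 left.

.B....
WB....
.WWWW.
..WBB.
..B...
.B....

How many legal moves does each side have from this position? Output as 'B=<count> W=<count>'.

Answer: B=5 W=7

Derivation:
-- B to move --
(0,0): no bracket -> illegal
(1,2): flips 3 -> legal
(1,3): flips 1 -> legal
(1,4): flips 1 -> legal
(1,5): flips 1 -> legal
(2,0): no bracket -> illegal
(2,5): no bracket -> illegal
(3,0): no bracket -> illegal
(3,1): flips 2 -> legal
(3,5): no bracket -> illegal
(4,1): no bracket -> illegal
(4,3): no bracket -> illegal
B mobility = 5
-- W to move --
(0,0): flips 1 -> legal
(0,2): no bracket -> illegal
(1,2): flips 1 -> legal
(2,0): no bracket -> illegal
(2,5): no bracket -> illegal
(3,1): no bracket -> illegal
(3,5): flips 2 -> legal
(4,0): no bracket -> illegal
(4,1): no bracket -> illegal
(4,3): flips 1 -> legal
(4,4): flips 2 -> legal
(4,5): flips 1 -> legal
(5,0): no bracket -> illegal
(5,2): flips 1 -> legal
(5,3): no bracket -> illegal
W mobility = 7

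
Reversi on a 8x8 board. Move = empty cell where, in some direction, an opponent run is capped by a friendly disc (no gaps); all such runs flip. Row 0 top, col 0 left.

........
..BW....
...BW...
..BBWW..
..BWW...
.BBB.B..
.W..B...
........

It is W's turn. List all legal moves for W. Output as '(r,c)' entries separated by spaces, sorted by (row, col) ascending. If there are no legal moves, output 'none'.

Answer: (0,1) (1,1) (2,1) (2,2) (3,1) (4,1) (6,0) (6,2) (6,3) (6,6)

Derivation:
(0,1): flips 2 -> legal
(0,2): no bracket -> illegal
(0,3): no bracket -> illegal
(1,1): flips 1 -> legal
(1,4): no bracket -> illegal
(2,1): flips 1 -> legal
(2,2): flips 2 -> legal
(3,1): flips 2 -> legal
(4,0): no bracket -> illegal
(4,1): flips 2 -> legal
(4,5): no bracket -> illegal
(4,6): no bracket -> illegal
(5,0): no bracket -> illegal
(5,4): no bracket -> illegal
(5,6): no bracket -> illegal
(6,0): flips 3 -> legal
(6,2): flips 1 -> legal
(6,3): flips 1 -> legal
(6,5): no bracket -> illegal
(6,6): flips 1 -> legal
(7,3): no bracket -> illegal
(7,4): no bracket -> illegal
(7,5): no bracket -> illegal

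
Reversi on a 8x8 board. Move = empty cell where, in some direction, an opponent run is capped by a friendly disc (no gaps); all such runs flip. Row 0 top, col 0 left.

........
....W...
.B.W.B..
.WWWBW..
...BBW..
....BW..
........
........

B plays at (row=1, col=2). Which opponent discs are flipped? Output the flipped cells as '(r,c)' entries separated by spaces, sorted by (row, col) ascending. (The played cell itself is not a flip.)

Dir NW: first cell '.' (not opp) -> no flip
Dir N: first cell '.' (not opp) -> no flip
Dir NE: first cell '.' (not opp) -> no flip
Dir W: first cell '.' (not opp) -> no flip
Dir E: first cell '.' (not opp) -> no flip
Dir SW: first cell 'B' (not opp) -> no flip
Dir S: first cell '.' (not opp) -> no flip
Dir SE: opp run (2,3) capped by B -> flip

Answer: (2,3)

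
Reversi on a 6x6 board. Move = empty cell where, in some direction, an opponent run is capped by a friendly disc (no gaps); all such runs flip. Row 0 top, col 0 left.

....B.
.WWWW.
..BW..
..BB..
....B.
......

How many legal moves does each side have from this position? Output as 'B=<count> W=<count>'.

Answer: B=5 W=6

Derivation:
-- B to move --
(0,0): flips 1 -> legal
(0,1): no bracket -> illegal
(0,2): flips 1 -> legal
(0,3): flips 2 -> legal
(0,5): flips 2 -> legal
(1,0): no bracket -> illegal
(1,5): no bracket -> illegal
(2,0): no bracket -> illegal
(2,1): no bracket -> illegal
(2,4): flips 2 -> legal
(2,5): no bracket -> illegal
(3,4): no bracket -> illegal
B mobility = 5
-- W to move --
(0,3): no bracket -> illegal
(0,5): no bracket -> illegal
(1,5): no bracket -> illegal
(2,1): flips 1 -> legal
(2,4): no bracket -> illegal
(3,1): flips 1 -> legal
(3,4): no bracket -> illegal
(3,5): no bracket -> illegal
(4,1): flips 1 -> legal
(4,2): flips 2 -> legal
(4,3): flips 1 -> legal
(4,5): no bracket -> illegal
(5,3): no bracket -> illegal
(5,4): no bracket -> illegal
(5,5): flips 3 -> legal
W mobility = 6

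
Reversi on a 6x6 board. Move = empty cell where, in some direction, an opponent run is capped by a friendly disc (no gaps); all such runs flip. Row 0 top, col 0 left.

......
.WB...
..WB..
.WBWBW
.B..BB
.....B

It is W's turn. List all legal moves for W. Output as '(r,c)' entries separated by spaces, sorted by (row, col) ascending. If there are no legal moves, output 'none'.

Answer: (0,2) (1,3) (2,4) (4,2) (5,1) (5,3)

Derivation:
(0,1): no bracket -> illegal
(0,2): flips 1 -> legal
(0,3): no bracket -> illegal
(1,3): flips 2 -> legal
(1,4): no bracket -> illegal
(2,1): no bracket -> illegal
(2,4): flips 1 -> legal
(2,5): no bracket -> illegal
(3,0): no bracket -> illegal
(4,0): no bracket -> illegal
(4,2): flips 1 -> legal
(4,3): no bracket -> illegal
(5,0): no bracket -> illegal
(5,1): flips 1 -> legal
(5,2): no bracket -> illegal
(5,3): flips 1 -> legal
(5,4): no bracket -> illegal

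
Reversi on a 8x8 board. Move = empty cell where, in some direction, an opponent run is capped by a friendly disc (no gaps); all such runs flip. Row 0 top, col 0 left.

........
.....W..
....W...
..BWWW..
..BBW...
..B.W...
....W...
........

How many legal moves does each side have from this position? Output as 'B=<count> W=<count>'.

Answer: B=6 W=6

Derivation:
-- B to move --
(0,4): no bracket -> illegal
(0,5): no bracket -> illegal
(0,6): flips 3 -> legal
(1,3): no bracket -> illegal
(1,4): no bracket -> illegal
(1,6): no bracket -> illegal
(2,2): no bracket -> illegal
(2,3): flips 1 -> legal
(2,5): flips 1 -> legal
(2,6): no bracket -> illegal
(3,6): flips 3 -> legal
(4,5): flips 1 -> legal
(4,6): no bracket -> illegal
(5,3): no bracket -> illegal
(5,5): no bracket -> illegal
(6,3): no bracket -> illegal
(6,5): flips 1 -> legal
(7,3): no bracket -> illegal
(7,4): no bracket -> illegal
(7,5): no bracket -> illegal
B mobility = 6
-- W to move --
(2,1): flips 2 -> legal
(2,2): no bracket -> illegal
(2,3): no bracket -> illegal
(3,1): flips 1 -> legal
(4,1): flips 2 -> legal
(5,1): flips 1 -> legal
(5,3): flips 1 -> legal
(6,1): flips 2 -> legal
(6,2): no bracket -> illegal
(6,3): no bracket -> illegal
W mobility = 6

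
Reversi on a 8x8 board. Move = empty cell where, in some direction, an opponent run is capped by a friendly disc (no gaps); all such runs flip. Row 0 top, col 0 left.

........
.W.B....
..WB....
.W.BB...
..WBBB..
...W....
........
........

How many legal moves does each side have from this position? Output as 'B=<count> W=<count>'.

-- B to move --
(0,0): flips 2 -> legal
(0,1): no bracket -> illegal
(0,2): no bracket -> illegal
(1,0): no bracket -> illegal
(1,2): no bracket -> illegal
(2,0): no bracket -> illegal
(2,1): flips 1 -> legal
(3,0): no bracket -> illegal
(3,2): no bracket -> illegal
(4,0): flips 2 -> legal
(4,1): flips 1 -> legal
(5,1): flips 1 -> legal
(5,2): no bracket -> illegal
(5,4): no bracket -> illegal
(6,2): flips 1 -> legal
(6,3): flips 1 -> legal
(6,4): no bracket -> illegal
B mobility = 7
-- W to move --
(0,2): no bracket -> illegal
(0,3): flips 4 -> legal
(0,4): flips 1 -> legal
(1,2): no bracket -> illegal
(1,4): no bracket -> illegal
(2,4): flips 2 -> legal
(2,5): no bracket -> illegal
(3,2): no bracket -> illegal
(3,5): flips 1 -> legal
(3,6): no bracket -> illegal
(4,6): flips 3 -> legal
(5,2): no bracket -> illegal
(5,4): no bracket -> illegal
(5,5): flips 2 -> legal
(5,6): no bracket -> illegal
W mobility = 6

Answer: B=7 W=6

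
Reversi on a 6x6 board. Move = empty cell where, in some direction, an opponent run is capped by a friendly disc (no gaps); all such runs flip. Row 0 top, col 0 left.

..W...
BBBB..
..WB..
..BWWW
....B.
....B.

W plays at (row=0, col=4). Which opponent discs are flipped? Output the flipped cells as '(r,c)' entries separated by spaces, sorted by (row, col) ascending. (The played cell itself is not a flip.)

Dir NW: edge -> no flip
Dir N: edge -> no flip
Dir NE: edge -> no flip
Dir W: first cell '.' (not opp) -> no flip
Dir E: first cell '.' (not opp) -> no flip
Dir SW: opp run (1,3) capped by W -> flip
Dir S: first cell '.' (not opp) -> no flip
Dir SE: first cell '.' (not opp) -> no flip

Answer: (1,3)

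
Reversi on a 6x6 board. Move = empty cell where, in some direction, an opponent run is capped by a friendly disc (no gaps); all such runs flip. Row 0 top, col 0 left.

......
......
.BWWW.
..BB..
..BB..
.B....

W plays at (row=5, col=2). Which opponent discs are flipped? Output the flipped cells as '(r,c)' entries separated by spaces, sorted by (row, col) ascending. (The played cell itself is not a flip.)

Answer: (3,2) (4,2)

Derivation:
Dir NW: first cell '.' (not opp) -> no flip
Dir N: opp run (4,2) (3,2) capped by W -> flip
Dir NE: opp run (4,3), next='.' -> no flip
Dir W: opp run (5,1), next='.' -> no flip
Dir E: first cell '.' (not opp) -> no flip
Dir SW: edge -> no flip
Dir S: edge -> no flip
Dir SE: edge -> no flip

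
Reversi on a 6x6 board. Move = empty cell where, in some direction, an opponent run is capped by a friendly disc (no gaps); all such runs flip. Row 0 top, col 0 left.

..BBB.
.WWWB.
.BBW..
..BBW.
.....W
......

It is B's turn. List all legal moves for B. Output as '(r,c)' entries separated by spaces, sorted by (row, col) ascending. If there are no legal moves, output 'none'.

Answer: (0,0) (0,1) (1,0) (2,0) (2,4) (3,5)

Derivation:
(0,0): flips 1 -> legal
(0,1): flips 1 -> legal
(1,0): flips 3 -> legal
(2,0): flips 1 -> legal
(2,4): flips 2 -> legal
(2,5): no bracket -> illegal
(3,5): flips 1 -> legal
(4,3): no bracket -> illegal
(4,4): no bracket -> illegal
(5,4): no bracket -> illegal
(5,5): no bracket -> illegal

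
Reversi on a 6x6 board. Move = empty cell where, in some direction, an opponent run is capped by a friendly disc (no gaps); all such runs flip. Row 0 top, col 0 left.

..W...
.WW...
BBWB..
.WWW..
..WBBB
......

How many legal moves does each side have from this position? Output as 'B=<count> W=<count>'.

-- B to move --
(0,0): flips 3 -> legal
(0,1): flips 2 -> legal
(0,3): flips 1 -> legal
(1,0): no bracket -> illegal
(1,3): no bracket -> illegal
(2,4): no bracket -> illegal
(3,0): no bracket -> illegal
(3,4): no bracket -> illegal
(4,0): no bracket -> illegal
(4,1): flips 3 -> legal
(5,1): no bracket -> illegal
(5,2): no bracket -> illegal
(5,3): flips 2 -> legal
B mobility = 5
-- W to move --
(1,0): flips 1 -> legal
(1,3): flips 1 -> legal
(1,4): flips 1 -> legal
(2,4): flips 1 -> legal
(3,0): flips 1 -> legal
(3,4): flips 1 -> legal
(3,5): no bracket -> illegal
(5,2): no bracket -> illegal
(5,3): flips 1 -> legal
(5,4): flips 1 -> legal
(5,5): flips 1 -> legal
W mobility = 9

Answer: B=5 W=9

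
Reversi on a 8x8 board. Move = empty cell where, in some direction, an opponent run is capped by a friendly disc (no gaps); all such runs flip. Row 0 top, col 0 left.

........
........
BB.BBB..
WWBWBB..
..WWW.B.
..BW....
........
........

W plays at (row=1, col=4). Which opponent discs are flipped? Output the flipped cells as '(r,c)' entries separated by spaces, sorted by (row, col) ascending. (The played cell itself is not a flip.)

Answer: (2,4) (3,4)

Derivation:
Dir NW: first cell '.' (not opp) -> no flip
Dir N: first cell '.' (not opp) -> no flip
Dir NE: first cell '.' (not opp) -> no flip
Dir W: first cell '.' (not opp) -> no flip
Dir E: first cell '.' (not opp) -> no flip
Dir SW: opp run (2,3) (3,2), next='.' -> no flip
Dir S: opp run (2,4) (3,4) capped by W -> flip
Dir SE: opp run (2,5), next='.' -> no flip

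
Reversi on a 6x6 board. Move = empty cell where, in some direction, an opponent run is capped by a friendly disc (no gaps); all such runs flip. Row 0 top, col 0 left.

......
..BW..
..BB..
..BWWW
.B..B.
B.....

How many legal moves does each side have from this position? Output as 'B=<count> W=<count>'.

Answer: B=6 W=6

Derivation:
-- B to move --
(0,2): no bracket -> illegal
(0,3): flips 1 -> legal
(0,4): flips 1 -> legal
(1,4): flips 1 -> legal
(2,4): flips 1 -> legal
(2,5): no bracket -> illegal
(4,2): no bracket -> illegal
(4,3): flips 1 -> legal
(4,5): flips 1 -> legal
B mobility = 6
-- W to move --
(0,1): flips 2 -> legal
(0,2): no bracket -> illegal
(0,3): no bracket -> illegal
(1,1): flips 2 -> legal
(1,4): no bracket -> illegal
(2,1): no bracket -> illegal
(2,4): no bracket -> illegal
(3,0): no bracket -> illegal
(3,1): flips 2 -> legal
(4,0): no bracket -> illegal
(4,2): no bracket -> illegal
(4,3): no bracket -> illegal
(4,5): no bracket -> illegal
(5,1): no bracket -> illegal
(5,2): no bracket -> illegal
(5,3): flips 1 -> legal
(5,4): flips 1 -> legal
(5,5): flips 1 -> legal
W mobility = 6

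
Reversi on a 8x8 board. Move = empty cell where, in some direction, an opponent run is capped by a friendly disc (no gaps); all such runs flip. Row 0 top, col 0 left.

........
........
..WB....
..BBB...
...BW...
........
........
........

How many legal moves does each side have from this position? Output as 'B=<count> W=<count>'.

Answer: B=6 W=2

Derivation:
-- B to move --
(1,1): flips 1 -> legal
(1,2): flips 1 -> legal
(1,3): no bracket -> illegal
(2,1): flips 1 -> legal
(3,1): no bracket -> illegal
(3,5): no bracket -> illegal
(4,5): flips 1 -> legal
(5,3): no bracket -> illegal
(5,4): flips 1 -> legal
(5,5): flips 1 -> legal
B mobility = 6
-- W to move --
(1,2): no bracket -> illegal
(1,3): no bracket -> illegal
(1,4): no bracket -> illegal
(2,1): no bracket -> illegal
(2,4): flips 2 -> legal
(2,5): no bracket -> illegal
(3,1): no bracket -> illegal
(3,5): no bracket -> illegal
(4,1): no bracket -> illegal
(4,2): flips 2 -> legal
(4,5): no bracket -> illegal
(5,2): no bracket -> illegal
(5,3): no bracket -> illegal
(5,4): no bracket -> illegal
W mobility = 2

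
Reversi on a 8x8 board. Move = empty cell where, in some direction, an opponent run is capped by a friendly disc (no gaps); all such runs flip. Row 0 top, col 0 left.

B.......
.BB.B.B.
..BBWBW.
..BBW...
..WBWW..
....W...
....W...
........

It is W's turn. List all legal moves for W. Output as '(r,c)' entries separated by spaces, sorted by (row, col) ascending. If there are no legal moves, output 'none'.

(0,1): flips 2 -> legal
(0,2): flips 3 -> legal
(0,3): no bracket -> illegal
(0,4): flips 1 -> legal
(0,5): no bracket -> illegal
(0,6): flips 1 -> legal
(0,7): flips 2 -> legal
(1,0): no bracket -> illegal
(1,3): no bracket -> illegal
(1,5): no bracket -> illegal
(1,7): no bracket -> illegal
(2,0): no bracket -> illegal
(2,1): flips 4 -> legal
(2,7): no bracket -> illegal
(3,1): flips 2 -> legal
(3,5): no bracket -> illegal
(3,6): no bracket -> illegal
(4,1): no bracket -> illegal
(5,2): flips 1 -> legal
(5,3): no bracket -> illegal

Answer: (0,1) (0,2) (0,4) (0,6) (0,7) (2,1) (3,1) (5,2)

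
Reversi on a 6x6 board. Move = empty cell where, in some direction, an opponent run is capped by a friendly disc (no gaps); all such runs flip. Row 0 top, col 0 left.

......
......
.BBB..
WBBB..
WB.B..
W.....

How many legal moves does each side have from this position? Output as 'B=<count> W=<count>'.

-- B to move --
(2,0): no bracket -> illegal
(5,1): no bracket -> illegal
B mobility = 0
-- W to move --
(1,0): no bracket -> illegal
(1,1): no bracket -> illegal
(1,2): flips 1 -> legal
(1,3): flips 2 -> legal
(1,4): flips 3 -> legal
(2,0): no bracket -> illegal
(2,4): no bracket -> illegal
(3,4): flips 3 -> legal
(4,2): flips 1 -> legal
(4,4): no bracket -> illegal
(5,1): no bracket -> illegal
(5,2): flips 1 -> legal
(5,3): no bracket -> illegal
(5,4): no bracket -> illegal
W mobility = 6

Answer: B=0 W=6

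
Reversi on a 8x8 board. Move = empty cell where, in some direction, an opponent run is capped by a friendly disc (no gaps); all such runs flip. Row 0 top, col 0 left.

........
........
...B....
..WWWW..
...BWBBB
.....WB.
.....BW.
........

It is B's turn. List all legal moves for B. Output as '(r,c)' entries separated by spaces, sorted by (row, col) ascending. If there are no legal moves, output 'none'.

(2,1): flips 1 -> legal
(2,2): no bracket -> illegal
(2,4): flips 1 -> legal
(2,5): flips 2 -> legal
(2,6): no bracket -> illegal
(3,1): no bracket -> illegal
(3,6): no bracket -> illegal
(4,1): flips 1 -> legal
(4,2): no bracket -> illegal
(5,3): no bracket -> illegal
(5,4): flips 1 -> legal
(5,7): no bracket -> illegal
(6,4): flips 1 -> legal
(6,7): flips 1 -> legal
(7,5): no bracket -> illegal
(7,6): flips 1 -> legal
(7,7): no bracket -> illegal

Answer: (2,1) (2,4) (2,5) (4,1) (5,4) (6,4) (6,7) (7,6)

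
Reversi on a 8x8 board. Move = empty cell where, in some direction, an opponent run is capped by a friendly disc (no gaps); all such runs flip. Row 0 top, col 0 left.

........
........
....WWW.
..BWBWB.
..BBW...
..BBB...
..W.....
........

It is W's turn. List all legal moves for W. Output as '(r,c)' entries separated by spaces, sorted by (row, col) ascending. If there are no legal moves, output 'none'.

(2,1): no bracket -> illegal
(2,2): flips 3 -> legal
(2,3): no bracket -> illegal
(2,7): no bracket -> illegal
(3,1): flips 1 -> legal
(3,7): flips 1 -> legal
(4,1): flips 2 -> legal
(4,5): no bracket -> illegal
(4,6): flips 1 -> legal
(4,7): flips 1 -> legal
(5,1): flips 1 -> legal
(5,5): no bracket -> illegal
(6,1): flips 3 -> legal
(6,3): flips 2 -> legal
(6,4): flips 1 -> legal
(6,5): no bracket -> illegal

Answer: (2,2) (3,1) (3,7) (4,1) (4,6) (4,7) (5,1) (6,1) (6,3) (6,4)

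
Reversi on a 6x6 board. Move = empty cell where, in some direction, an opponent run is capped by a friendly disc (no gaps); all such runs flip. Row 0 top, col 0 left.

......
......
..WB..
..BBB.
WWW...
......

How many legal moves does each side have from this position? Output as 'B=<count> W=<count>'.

-- B to move --
(1,1): flips 1 -> legal
(1,2): flips 1 -> legal
(1,3): no bracket -> illegal
(2,1): flips 1 -> legal
(3,0): no bracket -> illegal
(3,1): no bracket -> illegal
(4,3): no bracket -> illegal
(5,0): flips 1 -> legal
(5,1): flips 1 -> legal
(5,2): flips 1 -> legal
(5,3): no bracket -> illegal
B mobility = 6
-- W to move --
(1,2): no bracket -> illegal
(1,3): no bracket -> illegal
(1,4): flips 2 -> legal
(2,1): no bracket -> illegal
(2,4): flips 2 -> legal
(2,5): no bracket -> illegal
(3,1): no bracket -> illegal
(3,5): no bracket -> illegal
(4,3): no bracket -> illegal
(4,4): flips 1 -> legal
(4,5): no bracket -> illegal
W mobility = 3

Answer: B=6 W=3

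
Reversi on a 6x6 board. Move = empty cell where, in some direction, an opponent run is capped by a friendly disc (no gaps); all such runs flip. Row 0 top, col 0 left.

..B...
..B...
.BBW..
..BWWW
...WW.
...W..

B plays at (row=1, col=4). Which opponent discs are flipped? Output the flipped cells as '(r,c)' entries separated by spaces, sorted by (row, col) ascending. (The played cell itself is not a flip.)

Answer: (2,3)

Derivation:
Dir NW: first cell '.' (not opp) -> no flip
Dir N: first cell '.' (not opp) -> no flip
Dir NE: first cell '.' (not opp) -> no flip
Dir W: first cell '.' (not opp) -> no flip
Dir E: first cell '.' (not opp) -> no flip
Dir SW: opp run (2,3) capped by B -> flip
Dir S: first cell '.' (not opp) -> no flip
Dir SE: first cell '.' (not opp) -> no flip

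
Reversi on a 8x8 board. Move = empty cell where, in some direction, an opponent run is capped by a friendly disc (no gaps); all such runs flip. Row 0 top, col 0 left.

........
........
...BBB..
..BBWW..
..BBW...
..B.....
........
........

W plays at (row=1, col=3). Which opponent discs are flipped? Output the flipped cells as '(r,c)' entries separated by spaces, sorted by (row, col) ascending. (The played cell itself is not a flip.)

Dir NW: first cell '.' (not opp) -> no flip
Dir N: first cell '.' (not opp) -> no flip
Dir NE: first cell '.' (not opp) -> no flip
Dir W: first cell '.' (not opp) -> no flip
Dir E: first cell '.' (not opp) -> no flip
Dir SW: first cell '.' (not opp) -> no flip
Dir S: opp run (2,3) (3,3) (4,3), next='.' -> no flip
Dir SE: opp run (2,4) capped by W -> flip

Answer: (2,4)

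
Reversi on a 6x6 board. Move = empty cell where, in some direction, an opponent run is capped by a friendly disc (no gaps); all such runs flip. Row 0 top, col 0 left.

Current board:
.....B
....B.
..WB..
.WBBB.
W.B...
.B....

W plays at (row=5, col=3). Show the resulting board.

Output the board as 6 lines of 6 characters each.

Answer: .....B
....B.
..WB..
.WBBB.
W.W...
.B.W..

Derivation:
Place W at (5,3); scan 8 dirs for brackets.
Dir NW: opp run (4,2) capped by W -> flip
Dir N: first cell '.' (not opp) -> no flip
Dir NE: first cell '.' (not opp) -> no flip
Dir W: first cell '.' (not opp) -> no flip
Dir E: first cell '.' (not opp) -> no flip
Dir SW: edge -> no flip
Dir S: edge -> no flip
Dir SE: edge -> no flip
All flips: (4,2)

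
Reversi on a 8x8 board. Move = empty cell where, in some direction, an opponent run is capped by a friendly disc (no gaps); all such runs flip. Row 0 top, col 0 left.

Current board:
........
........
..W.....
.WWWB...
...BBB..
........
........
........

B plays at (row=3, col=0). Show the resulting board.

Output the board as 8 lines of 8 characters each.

Place B at (3,0); scan 8 dirs for brackets.
Dir NW: edge -> no flip
Dir N: first cell '.' (not opp) -> no flip
Dir NE: first cell '.' (not opp) -> no flip
Dir W: edge -> no flip
Dir E: opp run (3,1) (3,2) (3,3) capped by B -> flip
Dir SW: edge -> no flip
Dir S: first cell '.' (not opp) -> no flip
Dir SE: first cell '.' (not opp) -> no flip
All flips: (3,1) (3,2) (3,3)

Answer: ........
........
..W.....
BBBBB...
...BBB..
........
........
........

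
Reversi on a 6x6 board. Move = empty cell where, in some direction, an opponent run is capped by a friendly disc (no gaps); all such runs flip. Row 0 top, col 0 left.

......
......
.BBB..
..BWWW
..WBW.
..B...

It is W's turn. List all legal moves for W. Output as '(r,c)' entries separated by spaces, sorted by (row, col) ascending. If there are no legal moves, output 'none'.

Answer: (1,1) (1,2) (1,3) (3,1) (5,3)

Derivation:
(1,0): no bracket -> illegal
(1,1): flips 1 -> legal
(1,2): flips 3 -> legal
(1,3): flips 1 -> legal
(1,4): no bracket -> illegal
(2,0): no bracket -> illegal
(2,4): no bracket -> illegal
(3,0): no bracket -> illegal
(3,1): flips 1 -> legal
(4,1): no bracket -> illegal
(5,1): no bracket -> illegal
(5,3): flips 1 -> legal
(5,4): no bracket -> illegal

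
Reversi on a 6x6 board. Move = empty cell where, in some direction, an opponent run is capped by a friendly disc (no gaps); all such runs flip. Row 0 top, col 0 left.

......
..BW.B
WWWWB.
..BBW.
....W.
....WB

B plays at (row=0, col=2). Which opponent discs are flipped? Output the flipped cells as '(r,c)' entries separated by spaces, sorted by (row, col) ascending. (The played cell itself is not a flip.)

Dir NW: edge -> no flip
Dir N: edge -> no flip
Dir NE: edge -> no flip
Dir W: first cell '.' (not opp) -> no flip
Dir E: first cell '.' (not opp) -> no flip
Dir SW: first cell '.' (not opp) -> no flip
Dir S: first cell 'B' (not opp) -> no flip
Dir SE: opp run (1,3) capped by B -> flip

Answer: (1,3)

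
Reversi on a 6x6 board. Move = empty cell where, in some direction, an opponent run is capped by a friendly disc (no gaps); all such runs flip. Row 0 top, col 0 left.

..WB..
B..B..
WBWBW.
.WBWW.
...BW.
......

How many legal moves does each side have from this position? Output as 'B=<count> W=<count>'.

-- B to move --
(0,1): flips 1 -> legal
(1,1): no bracket -> illegal
(1,2): flips 1 -> legal
(1,4): no bracket -> illegal
(1,5): no bracket -> illegal
(2,5): flips 2 -> legal
(3,0): flips 2 -> legal
(3,5): flips 3 -> legal
(4,0): flips 2 -> legal
(4,1): flips 1 -> legal
(4,2): no bracket -> illegal
(4,5): flips 2 -> legal
(5,3): no bracket -> illegal
(5,4): no bracket -> illegal
(5,5): no bracket -> illegal
B mobility = 8
-- W to move --
(0,0): flips 1 -> legal
(0,1): no bracket -> illegal
(0,4): flips 2 -> legal
(1,1): flips 1 -> legal
(1,2): flips 1 -> legal
(1,4): no bracket -> illegal
(3,0): no bracket -> illegal
(4,1): no bracket -> illegal
(4,2): flips 2 -> legal
(5,2): flips 1 -> legal
(5,3): flips 1 -> legal
(5,4): no bracket -> illegal
W mobility = 7

Answer: B=8 W=7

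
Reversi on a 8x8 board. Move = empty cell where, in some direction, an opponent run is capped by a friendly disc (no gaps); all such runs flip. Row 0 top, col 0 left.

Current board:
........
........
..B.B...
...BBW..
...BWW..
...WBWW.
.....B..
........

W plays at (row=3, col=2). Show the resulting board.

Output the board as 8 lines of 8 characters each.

Place W at (3,2); scan 8 dirs for brackets.
Dir NW: first cell '.' (not opp) -> no flip
Dir N: opp run (2,2), next='.' -> no flip
Dir NE: first cell '.' (not opp) -> no flip
Dir W: first cell '.' (not opp) -> no flip
Dir E: opp run (3,3) (3,4) capped by W -> flip
Dir SW: first cell '.' (not opp) -> no flip
Dir S: first cell '.' (not opp) -> no flip
Dir SE: opp run (4,3) (5,4) (6,5), next='.' -> no flip
All flips: (3,3) (3,4)

Answer: ........
........
..B.B...
..WWWW..
...BWW..
...WBWW.
.....B..
........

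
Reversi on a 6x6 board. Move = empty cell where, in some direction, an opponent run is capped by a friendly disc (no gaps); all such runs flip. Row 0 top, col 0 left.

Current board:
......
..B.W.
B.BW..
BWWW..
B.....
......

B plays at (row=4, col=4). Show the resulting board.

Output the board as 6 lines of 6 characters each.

Place B at (4,4); scan 8 dirs for brackets.
Dir NW: opp run (3,3) capped by B -> flip
Dir N: first cell '.' (not opp) -> no flip
Dir NE: first cell '.' (not opp) -> no flip
Dir W: first cell '.' (not opp) -> no flip
Dir E: first cell '.' (not opp) -> no flip
Dir SW: first cell '.' (not opp) -> no flip
Dir S: first cell '.' (not opp) -> no flip
Dir SE: first cell '.' (not opp) -> no flip
All flips: (3,3)

Answer: ......
..B.W.
B.BW..
BWWB..
B...B.
......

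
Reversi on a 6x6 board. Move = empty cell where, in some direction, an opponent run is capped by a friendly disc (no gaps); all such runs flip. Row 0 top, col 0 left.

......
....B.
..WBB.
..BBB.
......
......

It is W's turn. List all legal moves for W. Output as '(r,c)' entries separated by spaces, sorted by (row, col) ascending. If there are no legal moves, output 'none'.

Answer: (2,5) (4,2) (4,4)

Derivation:
(0,3): no bracket -> illegal
(0,4): no bracket -> illegal
(0,5): no bracket -> illegal
(1,2): no bracket -> illegal
(1,3): no bracket -> illegal
(1,5): no bracket -> illegal
(2,1): no bracket -> illegal
(2,5): flips 2 -> legal
(3,1): no bracket -> illegal
(3,5): no bracket -> illegal
(4,1): no bracket -> illegal
(4,2): flips 1 -> legal
(4,3): no bracket -> illegal
(4,4): flips 1 -> legal
(4,5): no bracket -> illegal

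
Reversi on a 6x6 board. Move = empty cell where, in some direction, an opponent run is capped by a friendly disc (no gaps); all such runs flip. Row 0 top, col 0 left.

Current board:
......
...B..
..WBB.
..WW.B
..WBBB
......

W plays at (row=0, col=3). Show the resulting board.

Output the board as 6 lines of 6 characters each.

Place W at (0,3); scan 8 dirs for brackets.
Dir NW: edge -> no flip
Dir N: edge -> no flip
Dir NE: edge -> no flip
Dir W: first cell '.' (not opp) -> no flip
Dir E: first cell '.' (not opp) -> no flip
Dir SW: first cell '.' (not opp) -> no flip
Dir S: opp run (1,3) (2,3) capped by W -> flip
Dir SE: first cell '.' (not opp) -> no flip
All flips: (1,3) (2,3)

Answer: ...W..
...W..
..WWB.
..WW.B
..WBBB
......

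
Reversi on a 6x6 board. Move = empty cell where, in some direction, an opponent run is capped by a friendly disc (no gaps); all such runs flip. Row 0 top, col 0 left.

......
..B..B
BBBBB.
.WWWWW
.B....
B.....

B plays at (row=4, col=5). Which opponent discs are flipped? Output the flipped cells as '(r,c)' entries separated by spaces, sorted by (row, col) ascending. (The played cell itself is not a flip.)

Answer: (3,4)

Derivation:
Dir NW: opp run (3,4) capped by B -> flip
Dir N: opp run (3,5), next='.' -> no flip
Dir NE: edge -> no flip
Dir W: first cell '.' (not opp) -> no flip
Dir E: edge -> no flip
Dir SW: first cell '.' (not opp) -> no flip
Dir S: first cell '.' (not opp) -> no flip
Dir SE: edge -> no flip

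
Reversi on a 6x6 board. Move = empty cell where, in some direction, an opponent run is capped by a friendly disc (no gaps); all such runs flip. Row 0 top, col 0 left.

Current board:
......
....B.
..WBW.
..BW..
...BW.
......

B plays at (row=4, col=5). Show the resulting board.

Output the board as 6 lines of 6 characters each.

Answer: ......
....B.
..WBW.
..BW..
...BBB
......

Derivation:
Place B at (4,5); scan 8 dirs for brackets.
Dir NW: first cell '.' (not opp) -> no flip
Dir N: first cell '.' (not opp) -> no flip
Dir NE: edge -> no flip
Dir W: opp run (4,4) capped by B -> flip
Dir E: edge -> no flip
Dir SW: first cell '.' (not opp) -> no flip
Dir S: first cell '.' (not opp) -> no flip
Dir SE: edge -> no flip
All flips: (4,4)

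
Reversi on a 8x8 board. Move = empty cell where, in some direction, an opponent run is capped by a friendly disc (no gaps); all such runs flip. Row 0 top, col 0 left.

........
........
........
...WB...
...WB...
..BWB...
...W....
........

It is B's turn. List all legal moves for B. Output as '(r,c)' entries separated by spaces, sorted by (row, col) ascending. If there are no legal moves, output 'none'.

Answer: (2,2) (3,2) (4,2) (6,2) (7,2) (7,4)

Derivation:
(2,2): flips 1 -> legal
(2,3): no bracket -> illegal
(2,4): no bracket -> illegal
(3,2): flips 2 -> legal
(4,2): flips 1 -> legal
(6,2): flips 1 -> legal
(6,4): no bracket -> illegal
(7,2): flips 1 -> legal
(7,3): no bracket -> illegal
(7,4): flips 1 -> legal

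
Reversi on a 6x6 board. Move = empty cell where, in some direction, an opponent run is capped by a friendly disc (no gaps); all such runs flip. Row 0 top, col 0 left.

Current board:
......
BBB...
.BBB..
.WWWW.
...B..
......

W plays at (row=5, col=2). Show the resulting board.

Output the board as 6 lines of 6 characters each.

Answer: ......
BBB...
.BBB..
.WWWW.
...W..
..W...

Derivation:
Place W at (5,2); scan 8 dirs for brackets.
Dir NW: first cell '.' (not opp) -> no flip
Dir N: first cell '.' (not opp) -> no flip
Dir NE: opp run (4,3) capped by W -> flip
Dir W: first cell '.' (not opp) -> no flip
Dir E: first cell '.' (not opp) -> no flip
Dir SW: edge -> no flip
Dir S: edge -> no flip
Dir SE: edge -> no flip
All flips: (4,3)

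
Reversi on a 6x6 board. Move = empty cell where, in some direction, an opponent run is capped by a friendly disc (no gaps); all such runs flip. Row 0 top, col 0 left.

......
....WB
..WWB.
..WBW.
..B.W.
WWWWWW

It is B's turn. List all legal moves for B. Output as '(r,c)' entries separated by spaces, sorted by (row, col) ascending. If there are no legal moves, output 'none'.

Answer: (0,4) (1,1) (1,2) (1,3) (2,1) (3,1) (3,5)

Derivation:
(0,3): no bracket -> illegal
(0,4): flips 1 -> legal
(0,5): no bracket -> illegal
(1,1): flips 1 -> legal
(1,2): flips 2 -> legal
(1,3): flips 2 -> legal
(2,1): flips 2 -> legal
(2,5): no bracket -> illegal
(3,1): flips 1 -> legal
(3,5): flips 1 -> legal
(4,0): no bracket -> illegal
(4,1): no bracket -> illegal
(4,3): no bracket -> illegal
(4,5): no bracket -> illegal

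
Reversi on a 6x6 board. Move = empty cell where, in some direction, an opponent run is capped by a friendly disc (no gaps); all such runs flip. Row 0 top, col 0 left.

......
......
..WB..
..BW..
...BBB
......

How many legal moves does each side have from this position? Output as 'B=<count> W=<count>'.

-- B to move --
(1,1): flips 2 -> legal
(1,2): flips 1 -> legal
(1,3): no bracket -> illegal
(2,1): flips 1 -> legal
(2,4): no bracket -> illegal
(3,1): no bracket -> illegal
(3,4): flips 1 -> legal
(4,2): no bracket -> illegal
B mobility = 4
-- W to move --
(1,2): no bracket -> illegal
(1,3): flips 1 -> legal
(1,4): no bracket -> illegal
(2,1): no bracket -> illegal
(2,4): flips 1 -> legal
(3,1): flips 1 -> legal
(3,4): no bracket -> illegal
(3,5): no bracket -> illegal
(4,1): no bracket -> illegal
(4,2): flips 1 -> legal
(5,2): no bracket -> illegal
(5,3): flips 1 -> legal
(5,4): no bracket -> illegal
(5,5): flips 1 -> legal
W mobility = 6

Answer: B=4 W=6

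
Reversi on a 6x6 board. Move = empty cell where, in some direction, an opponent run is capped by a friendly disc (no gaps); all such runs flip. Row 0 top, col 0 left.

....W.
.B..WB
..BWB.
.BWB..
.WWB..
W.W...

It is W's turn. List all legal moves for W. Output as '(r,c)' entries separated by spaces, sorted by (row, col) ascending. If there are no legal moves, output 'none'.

(0,0): no bracket -> illegal
(0,1): no bracket -> illegal
(0,2): no bracket -> illegal
(0,5): no bracket -> illegal
(1,0): no bracket -> illegal
(1,2): flips 1 -> legal
(1,3): no bracket -> illegal
(2,0): flips 1 -> legal
(2,1): flips 2 -> legal
(2,5): flips 1 -> legal
(3,0): flips 1 -> legal
(3,4): flips 3 -> legal
(3,5): no bracket -> illegal
(4,0): no bracket -> illegal
(4,4): flips 1 -> legal
(5,3): flips 2 -> legal
(5,4): flips 1 -> legal

Answer: (1,2) (2,0) (2,1) (2,5) (3,0) (3,4) (4,4) (5,3) (5,4)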